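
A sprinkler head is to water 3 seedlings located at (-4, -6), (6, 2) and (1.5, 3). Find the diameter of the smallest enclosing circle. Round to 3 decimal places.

Call the three points A, B, C in the order given.
Side lengths²: AB² = 164, AC² = 111.25, BC² = 21.25.
Since AB² = 164 ≥ 111.25 + 21.25 = 132.5, the angle opposite AB is not acute, so the smallest enclosing circle has AB as diameter.
Centre = midpoint of AB = (1, -2), r² = 164/4 = 41.
Diameter = 2r = 2√41 ≈ 12.806.

12.806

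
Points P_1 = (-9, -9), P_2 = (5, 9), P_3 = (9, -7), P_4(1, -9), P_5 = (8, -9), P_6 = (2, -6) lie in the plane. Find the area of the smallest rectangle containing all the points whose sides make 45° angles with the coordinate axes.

336

In coordinates u = x + y, v = x − y the rectangle is axis-aligned; the map (x,y)→(u,v) scales areas by 2.
u-values: -18, 14, 2, -8, -1, -4; range = 14 − (-18) = 32.
v-values: 0, -4, 16, 10, 17, 8; range = 17 − (-4) = 21.
Area = (32 × 21) / 2 = 336.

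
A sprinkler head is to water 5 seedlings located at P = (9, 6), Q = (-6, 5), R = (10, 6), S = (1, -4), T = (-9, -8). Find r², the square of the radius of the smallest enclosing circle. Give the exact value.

The farthest pair is R–T with squared distance 557. The circle on this segment as diameter has centre (0.5, -1) and r² = 557/4 = 139.25.
Check P: distance² to centre = 121.25 ≤ 139.25, so it lies inside.
All remaining points lie in this disk, and no smaller disk contains both endpoints, so this is the minimum enclosing circle.

139.25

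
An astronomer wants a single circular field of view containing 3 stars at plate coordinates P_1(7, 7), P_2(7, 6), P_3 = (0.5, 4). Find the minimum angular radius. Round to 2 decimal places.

Side lengths²: P_1P_2² = 1, P_1P_3² = 51.25, P_2P_3² = 46.25.
Since P_1P_3² = 51.25 ≥ 46.25 + 1 = 47.25, the angle opposite P_1P_3 is not acute, so the smallest enclosing circle has P_1P_3 as diameter.
Centre = midpoint of P_1P_3 = (3.75, 5.5), r² = 51.25/4 = 12.8125.
r = √(12.8125) ≈ 3.58.

3.58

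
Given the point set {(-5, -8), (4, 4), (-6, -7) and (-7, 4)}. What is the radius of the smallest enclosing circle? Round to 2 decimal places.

7.60

The minimum enclosing circle is determined by three boundary points: (-5, -8), (4, 4), (-7, 4).
Their circumcentre is (-1.5, -1.25) with r² = 57.8125.
The farthest remaining point (-6, -7) is at distance² 53.3125 ≤ 57.8125.
r = √(57.8125) ≈ 7.60.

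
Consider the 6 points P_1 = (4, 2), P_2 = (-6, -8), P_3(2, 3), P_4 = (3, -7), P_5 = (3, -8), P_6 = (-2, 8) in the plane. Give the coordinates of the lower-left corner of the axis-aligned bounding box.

x-range [-6, 4], y-range [-8, 8].
The lower-left corner is (-6, -8).

(-6, -8)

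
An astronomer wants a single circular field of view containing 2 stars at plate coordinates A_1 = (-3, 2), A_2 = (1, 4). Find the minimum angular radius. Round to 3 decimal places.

The smallest circle enclosing two points has them as diameter endpoints.
Centre = midpoint = (-1, 3); r² = |A_1A_2|²/4 = 20/4 = 5.
r = √5 ≈ 2.236.

2.236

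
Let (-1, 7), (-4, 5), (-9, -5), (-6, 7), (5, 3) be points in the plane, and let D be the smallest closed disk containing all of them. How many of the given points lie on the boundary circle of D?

3

By Welzl's lemma the MEC is supported by two points (diametrically opposite) or three points (on a circumcircle).
The minimum enclosing circle is determined by three boundary points: (-9, -5), (-6, 7), (5, 3).
Their circumcentre is (-29/12, -13/48) with r² = 151385/2304.
The farthest remaining point (-1, 7) is at distance² 126425/2304 ≤ 151385/2304.
The points at distance exactly r from the centre are (-9, -5), (-6, 7), (5, 3) — 3 points.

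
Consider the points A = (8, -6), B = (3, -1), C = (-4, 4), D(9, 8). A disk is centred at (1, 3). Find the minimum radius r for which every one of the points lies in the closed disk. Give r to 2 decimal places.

The required radius is the distance from (1, 3) to the farthest point.
Squared distances: 130, 20, 26, 89.
Maximum is 130, attained at A.
r = √130 ≈ 11.40.

11.40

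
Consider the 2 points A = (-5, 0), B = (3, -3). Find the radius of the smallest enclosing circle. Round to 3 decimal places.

The smallest circle enclosing two points has them as diameter endpoints.
Centre = midpoint = (-1, -1.5); r² = |AB|²/4 = 73/4 = 18.25.
r = √(18.25) ≈ 4.272.

4.272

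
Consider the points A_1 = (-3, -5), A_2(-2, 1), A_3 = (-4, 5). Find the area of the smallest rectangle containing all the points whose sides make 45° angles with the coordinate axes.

49.5

In coordinates u = x + y, v = x − y the rectangle is axis-aligned; the map (x,y)→(u,v) scales areas by 2.
u-values: -8, -1, 1; range = 1 − (-8) = 9.
v-values: 2, -3, -9; range = 2 − (-9) = 11.
Area = (9 × 11) / 2 = 49.5.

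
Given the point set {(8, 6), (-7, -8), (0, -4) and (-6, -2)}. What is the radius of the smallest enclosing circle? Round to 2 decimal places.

10.26

The farthest pair is (8, 6)–(-7, -8) with squared distance 421. The circle on this segment as diameter has centre (0.5, -1) and r² = 421/4 = 105.25.
Check (0, -4): distance² to centre = 9.25 ≤ 105.25, so it lies inside.
All remaining points lie in this disk, and no smaller disk contains both endpoints, so this is the minimum enclosing circle.
r = √(105.25) ≈ 10.26.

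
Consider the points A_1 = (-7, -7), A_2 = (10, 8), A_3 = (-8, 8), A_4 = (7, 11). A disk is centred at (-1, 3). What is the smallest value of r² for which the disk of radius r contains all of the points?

The required radius is the distance from (-1, 3) to the farthest point.
Squared distances: 136, 146, 74, 128.
Maximum is 146, attained at A_2.

146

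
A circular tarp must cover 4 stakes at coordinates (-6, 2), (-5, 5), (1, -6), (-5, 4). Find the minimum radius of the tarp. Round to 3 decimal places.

The farthest pair is (-5, 5)–(1, -6) with squared distance 157. The circle on this segment as diameter has centre (-2, -0.5) and r² = 157/4 = 39.25.
Check (-6, 2): distance² to centre = 22.25 ≤ 39.25, so it lies inside.
All remaining points lie in this disk, and no smaller disk contains both endpoints, so this is the minimum enclosing circle.
r = √(39.25) ≈ 6.265.

6.265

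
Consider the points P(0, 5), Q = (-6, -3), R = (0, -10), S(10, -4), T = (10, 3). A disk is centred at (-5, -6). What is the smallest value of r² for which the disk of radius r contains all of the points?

The required radius is the distance from (-5, -6) to the farthest point.
Squared distances: 146, 10, 41, 229, 306.
Maximum is 306, attained at T.

306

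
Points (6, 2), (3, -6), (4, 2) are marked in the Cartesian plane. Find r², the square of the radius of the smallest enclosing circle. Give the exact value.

Call the three points A, B, C in the order given.
Side lengths²: AB² = 73, AC² = 4, BC² = 65.
Since AB² = 73 ≥ 65 + 4 = 69, the angle opposite AB is not acute, so the smallest enclosing circle has AB as diameter.
Centre = midpoint of AB = (4.5, -2), r² = 73/4 = 18.25.

18.25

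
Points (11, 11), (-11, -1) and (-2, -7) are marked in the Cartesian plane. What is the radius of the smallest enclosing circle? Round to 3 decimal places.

Call the three points A, B, C in the order given.
Side lengths²: AB² = 628, AC² = 493, BC² = 117.
Since AB² = 628 ≥ 493 + 117 = 610, the angle opposite AB is not acute, so the smallest enclosing circle has AB as diameter.
Centre = midpoint of AB = (0, 5), r² = 628/4 = 157.
r = √157 ≈ 12.530.

12.530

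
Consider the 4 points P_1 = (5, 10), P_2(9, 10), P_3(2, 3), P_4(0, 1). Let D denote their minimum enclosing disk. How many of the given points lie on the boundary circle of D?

2

The farthest pair is P_2–P_4 with squared distance 162. The circle on this segment as diameter has centre (4.5, 5.5) and r² = 162/4 = 40.5.
Check P_1: distance² to centre = 20.5 ≤ 40.5, so it lies inside.
All remaining points lie in this disk, and no smaller disk contains both endpoints, so this is the minimum enclosing circle.
The points at distance exactly r from the centre are P_2, P_4 — 2 points.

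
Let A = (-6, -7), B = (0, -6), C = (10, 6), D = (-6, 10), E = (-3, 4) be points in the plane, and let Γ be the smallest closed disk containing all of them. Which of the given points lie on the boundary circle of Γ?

The minimum enclosing circle is determined by three boundary points: A, C, D.
Their circumcentre is (0.375, 1.5) with r² = 112.890625.
The farthest remaining point B is at distance² 56.390625 ≤ 112.890625.
The points at distance exactly r from the centre are A, C, D — 3 points.

A, C, D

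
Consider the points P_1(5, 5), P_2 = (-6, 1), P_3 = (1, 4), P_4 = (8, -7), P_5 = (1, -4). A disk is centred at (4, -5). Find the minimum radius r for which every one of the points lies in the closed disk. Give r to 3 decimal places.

The required radius is the distance from (4, -5) to the farthest point.
Squared distances: 101, 136, 90, 20, 10.
Maximum is 136, attained at P_2.
r = √136 ≈ 11.662.

11.662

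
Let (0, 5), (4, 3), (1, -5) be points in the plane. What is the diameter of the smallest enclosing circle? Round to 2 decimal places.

Call the three points A, B, C in the order given.
Side lengths²: AB² = 20, AC² = 101, BC² = 73.
Since AC² = 101 ≥ 73 + 20 = 93, the angle opposite AC is not acute, so the smallest enclosing circle has AC as diameter.
Centre = midpoint of AC = (0.5, 0), r² = 101/4 = 25.25.
Diameter = 2r = 2√(25.25) ≈ 10.05.

10.05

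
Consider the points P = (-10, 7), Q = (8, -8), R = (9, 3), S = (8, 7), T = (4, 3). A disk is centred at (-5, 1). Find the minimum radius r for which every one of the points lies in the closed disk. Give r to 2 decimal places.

15.81

The required radius is the distance from (-5, 1) to the farthest point.
Squared distances: 61, 250, 200, 205, 85.
Maximum is 250, attained at Q.
r = √250 ≈ 15.81.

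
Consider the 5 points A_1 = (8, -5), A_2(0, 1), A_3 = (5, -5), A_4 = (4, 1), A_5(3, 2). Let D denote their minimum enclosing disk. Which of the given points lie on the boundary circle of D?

A_1, A_2

The minimum enclosing circle of a finite set is fixed by two of the points (as a diameter) or three (as a circumcircle).
The farthest pair is A_1–A_2 with squared distance 100. The circle on this segment as diameter has centre (4, -2) and r² = 100/4 = 25.
Check A_3: distance² to centre = 10 ≤ 25, so it lies inside.
All remaining points lie in this disk, and no smaller disk contains both endpoints, so this is the minimum enclosing circle.
The points at distance exactly r from the centre are A_1, A_2 — 2 points.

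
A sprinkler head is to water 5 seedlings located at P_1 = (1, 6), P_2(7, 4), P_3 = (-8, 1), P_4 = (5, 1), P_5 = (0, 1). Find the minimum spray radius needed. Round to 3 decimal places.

7.649

The farthest pair is P_2–P_3 with squared distance 234. The circle on this segment as diameter has centre (-0.5, 2.5) and r² = 234/4 = 58.5.
Check P_1: distance² to centre = 14.5 ≤ 58.5, so it lies inside.
All remaining points lie in this disk, and no smaller disk contains both endpoints, so this is the minimum enclosing circle.
r = √(58.5) ≈ 7.649.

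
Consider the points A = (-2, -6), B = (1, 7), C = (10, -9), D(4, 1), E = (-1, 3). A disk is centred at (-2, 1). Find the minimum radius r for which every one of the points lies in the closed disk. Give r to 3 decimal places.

15.620

The required radius is the distance from (-2, 1) to the farthest point.
Squared distances: 49, 45, 244, 36, 5.
Maximum is 244, attained at C.
r = √244 ≈ 15.620.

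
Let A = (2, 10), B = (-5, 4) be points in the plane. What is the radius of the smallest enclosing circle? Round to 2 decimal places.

4.61

The smallest circle enclosing two points has them as diameter endpoints.
Centre = midpoint = (-1.5, 7); r² = |AB|²/4 = 85/4 = 21.25.
r = √(21.25) ≈ 4.61.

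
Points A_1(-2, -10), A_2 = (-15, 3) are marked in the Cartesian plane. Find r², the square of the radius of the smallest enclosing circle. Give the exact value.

The smallest circle enclosing two points has them as diameter endpoints.
Centre = midpoint = (-8.5, -3.5); r² = |A_1A_2|²/4 = 338/4 = 84.5.

84.5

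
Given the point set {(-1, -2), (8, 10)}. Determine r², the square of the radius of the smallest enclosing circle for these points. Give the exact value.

56.25

The smallest circle enclosing two points has them as diameter endpoints.
Centre = midpoint = (3.5, 4); r² = |(-1, -2)−(8, 10)|²/4 = 225/4 = 56.25.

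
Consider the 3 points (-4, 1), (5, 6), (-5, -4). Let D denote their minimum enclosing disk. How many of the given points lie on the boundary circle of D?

Call the three points A, B, C in the order given.
Side lengths²: AB² = 106, AC² = 26, BC² = 200.
Since BC² = 200 ≥ 106 + 26 = 132, the angle opposite BC is not acute, so the smallest enclosing circle has BC as diameter.
Centre = midpoint of BC = (0, 1), r² = 200/4 = 50.
The points at distance exactly r from the centre are (5, 6), (-5, -4) — 2 points.

2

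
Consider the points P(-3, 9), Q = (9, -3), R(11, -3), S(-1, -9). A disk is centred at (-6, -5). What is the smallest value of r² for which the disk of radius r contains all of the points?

The required radius is the distance from (-6, -5) to the farthest point.
Squared distances: 205, 229, 293, 41.
Maximum is 293, attained at R.

293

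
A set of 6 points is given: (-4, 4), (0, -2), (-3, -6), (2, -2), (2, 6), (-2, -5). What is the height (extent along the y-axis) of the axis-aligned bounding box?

12

max y = 6, min y = -6, so height = 12.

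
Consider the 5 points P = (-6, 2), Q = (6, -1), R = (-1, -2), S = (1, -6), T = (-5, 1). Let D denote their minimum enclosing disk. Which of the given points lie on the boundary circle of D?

P, Q, S

The minimum enclosing circle of a finite set is fixed by two of the points (as a diameter) or three (as a circumcircle).
The minimum enclosing circle is determined by three boundary points: P, Q, S.
Their circumcentre is (-0.1, 0.1) with r² = 38.42.
The farthest remaining point T is at distance² 24.82 ≤ 38.42.
The points at distance exactly r from the centre are P, Q, S — 3 points.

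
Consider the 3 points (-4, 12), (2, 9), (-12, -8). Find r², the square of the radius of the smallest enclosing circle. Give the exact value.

Call the three points A, B, C in the order given.
Side lengths²: AB² = 45, AC² = 464, BC² = 485.
Since BC² = 485 < 464 + 45 = 509, the triangle is acute, so the smallest enclosing circle is the circumcircle.
Circumcentre = (-137/24, 13/12), r² = 70325/576.

70325/576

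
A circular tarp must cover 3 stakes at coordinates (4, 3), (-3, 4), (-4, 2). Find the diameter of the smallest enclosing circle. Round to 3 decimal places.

8.062

Call the three points A, B, C in the order given.
Side lengths²: AB² = 50, AC² = 65, BC² = 5.
Since AC² = 65 ≥ 50 + 5 = 55, the angle opposite AC is not acute, so the smallest enclosing circle has AC as diameter.
Centre = midpoint of AC = (0, 2.5), r² = 65/4 = 16.25.
Diameter = 2r = 2√(16.25) ≈ 8.062.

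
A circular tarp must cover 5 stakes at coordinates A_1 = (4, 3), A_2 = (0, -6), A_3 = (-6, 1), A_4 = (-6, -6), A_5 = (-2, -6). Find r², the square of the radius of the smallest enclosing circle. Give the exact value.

45.25

By Welzl's lemma the MEC is supported by two points (diametrically opposite) or three points (on a circumcircle).
The farthest pair is A_1–A_4 with squared distance 181. The circle on this segment as diameter has centre (-1, -1.5) and r² = 181/4 = 45.25.
Check A_2: distance² to centre = 21.25 ≤ 45.25, so it lies inside.
All remaining points lie in this disk, and no smaller disk contains both endpoints, so this is the minimum enclosing circle.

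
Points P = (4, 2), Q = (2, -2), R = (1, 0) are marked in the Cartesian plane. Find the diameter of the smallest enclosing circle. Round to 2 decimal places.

4.47

Side lengths²: PQ² = 20, PR² = 13, QR² = 5.
Since PQ² = 20 ≥ 13 + 5 = 18, the angle opposite PQ is not acute, so the smallest enclosing circle has PQ as diameter.
Centre = midpoint of PQ = (3, 0), r² = 20/4 = 5.
Diameter = 2r = 2√5 ≈ 4.47.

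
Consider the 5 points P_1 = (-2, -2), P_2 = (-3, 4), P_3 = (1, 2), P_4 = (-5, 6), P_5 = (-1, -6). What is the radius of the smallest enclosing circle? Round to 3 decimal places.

The farthest pair is P_4–P_5 with squared distance 160. The circle on this segment as diameter has centre (-3, 0) and r² = 160/4 = 40.
Check P_1: distance² to centre = 5 ≤ 40, so it lies inside.
All remaining points lie in this disk, and no smaller disk contains both endpoints, so this is the minimum enclosing circle.
r = √40 ≈ 6.325.

6.325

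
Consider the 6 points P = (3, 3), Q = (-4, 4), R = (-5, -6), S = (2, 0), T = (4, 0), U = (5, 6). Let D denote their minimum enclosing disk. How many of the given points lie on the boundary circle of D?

By Welzl's lemma the MEC is supported by two points (diametrically opposite) or three points (on a circumcircle).
The farthest pair is R–U with squared distance 244. The circle on this segment as diameter has centre (0, 0) and r² = 244/4 = 61.
Check P: distance² to centre = 18 ≤ 61, so it lies inside.
All remaining points lie in this disk, and no smaller disk contains both endpoints, so this is the minimum enclosing circle.
The points at distance exactly r from the centre are R, U — 2 points.

2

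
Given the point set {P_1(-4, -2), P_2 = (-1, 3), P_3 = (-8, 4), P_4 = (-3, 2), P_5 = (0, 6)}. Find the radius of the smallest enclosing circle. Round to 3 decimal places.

4.749

The minimum enclosing circle of a finite set is fixed by two of the points (as a diameter) or three (as a circumcircle).
The minimum enclosing circle is determined by three boundary points: P_1, P_3, P_5.
Their circumcentre is (-24/7, 19/7) with r² = 1105/49.
The farthest remaining point P_2 is at distance² 293/49 ≤ 1105/49.
r = √(1105/49) ≈ 4.749.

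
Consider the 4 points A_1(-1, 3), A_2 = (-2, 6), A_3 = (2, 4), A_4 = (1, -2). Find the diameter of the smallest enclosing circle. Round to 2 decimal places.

The farthest pair is A_2–A_4 with squared distance 73. The circle on this segment as diameter has centre (-0.5, 2) and r² = 73/4 = 18.25.
Check A_1: distance² to centre = 1.25 ≤ 18.25, so it lies inside.
All remaining points lie in this disk, and no smaller disk contains both endpoints, so this is the minimum enclosing circle.
Diameter = 2r = 2√(18.25) ≈ 8.54.

8.54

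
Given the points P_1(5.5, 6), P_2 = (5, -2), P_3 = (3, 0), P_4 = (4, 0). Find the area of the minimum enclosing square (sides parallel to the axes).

64

The bounding box has width 2.5 and height 8.
An axis-aligned square enclosing the set must have side ≥ max(width, height).
So the minimum side is max(2.5, 8) = 8.
Area = 8² = 64.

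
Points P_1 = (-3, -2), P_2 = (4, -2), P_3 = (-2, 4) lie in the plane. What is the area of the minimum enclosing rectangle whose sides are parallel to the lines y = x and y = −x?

42

In coordinates u = x + y, v = x − y the rectangle is axis-aligned; the map (x,y)→(u,v) scales areas by 2.
u-values: -5, 2, 2; range = 2 − (-5) = 7.
v-values: -1, 6, -6; range = 6 − (-6) = 12.
Area = (7 × 12) / 2 = 42.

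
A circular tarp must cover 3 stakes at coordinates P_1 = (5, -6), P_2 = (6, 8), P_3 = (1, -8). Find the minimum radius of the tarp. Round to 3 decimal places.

8.382

Side lengths²: P_1P_2² = 197, P_1P_3² = 20, P_2P_3² = 281.
Since P_2P_3² = 281 ≥ 197 + 20 = 217, the angle opposite P_2P_3 is not acute, so the smallest enclosing circle has P_2P_3 as diameter.
Centre = midpoint of P_2P_3 = (3.5, 0), r² = 281/4 = 70.25.
r = √(70.25) ≈ 8.382.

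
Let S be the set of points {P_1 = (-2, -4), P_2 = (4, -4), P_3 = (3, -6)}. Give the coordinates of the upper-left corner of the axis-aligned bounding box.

(-2, -4)

x-range [-2, 4], y-range [-6, -4].
The upper-left corner is (-2, -4).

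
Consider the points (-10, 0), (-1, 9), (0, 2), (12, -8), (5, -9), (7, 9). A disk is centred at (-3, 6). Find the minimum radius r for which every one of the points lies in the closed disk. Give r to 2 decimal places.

20.52

The required radius is the distance from (-3, 6) to the farthest point.
Squared distances: 85, 13, 25, 421, 289, 109.
Maximum is 421, attained at (12, -8).
r = √421 ≈ 20.52.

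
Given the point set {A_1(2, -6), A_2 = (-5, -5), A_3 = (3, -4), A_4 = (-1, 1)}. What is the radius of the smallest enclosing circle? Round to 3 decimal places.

A smallest enclosing disk is always determined by at most three of the input points on its boundary.
The minimum enclosing circle is determined by three boundary points: A_2, A_3, A_4.
Their circumcentre is (-51/44, -71/22) with r² = 34645/1936.
The farthest remaining point A_1 is at distance² 34205/1936 ≤ 34645/1936.
r = √(34645/1936) ≈ 4.230.

4.230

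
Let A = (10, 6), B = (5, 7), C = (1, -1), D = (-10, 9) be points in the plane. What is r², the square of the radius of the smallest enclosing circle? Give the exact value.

102.25

The minimum enclosing circle of a finite set is fixed by two of the points (as a diameter) or three (as a circumcircle).
The farthest pair is A–D with squared distance 409. The circle on this segment as diameter has centre (0, 7.5) and r² = 409/4 = 102.25.
Check B: distance² to centre = 25.25 ≤ 102.25, so it lies inside.
All remaining points lie in this disk, and no smaller disk contains both endpoints, so this is the minimum enclosing circle.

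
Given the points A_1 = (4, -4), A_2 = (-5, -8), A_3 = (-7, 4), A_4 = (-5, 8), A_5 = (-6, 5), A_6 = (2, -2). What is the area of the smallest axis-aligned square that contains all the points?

256

The bounding box has width 11 and height 16.
An axis-aligned square enclosing the set must have side ≥ max(width, height).
So the minimum side is max(11, 16) = 16.
Area = 16² = 256.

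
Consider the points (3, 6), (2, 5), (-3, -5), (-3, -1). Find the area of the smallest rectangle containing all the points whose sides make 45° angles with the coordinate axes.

In coordinates u = x + y, v = x − y the rectangle is axis-aligned; the map (x,y)→(u,v) scales areas by 2.
u-values: 9, 7, -8, -4; range = 9 − (-8) = 17.
v-values: -3, -3, 2, -2; range = 2 − (-3) = 5.
Area = (17 × 5) / 2 = 42.5.

42.5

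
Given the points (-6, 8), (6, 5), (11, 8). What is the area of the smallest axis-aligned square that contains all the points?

The bounding box has width 17 and height 3.
An axis-aligned square enclosing the set must have side ≥ max(width, height).
So the minimum side is max(17, 3) = 17.
Area = 17² = 289.

289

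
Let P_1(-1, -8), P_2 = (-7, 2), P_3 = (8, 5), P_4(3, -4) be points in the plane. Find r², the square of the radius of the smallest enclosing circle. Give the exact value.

The minimum enclosing circle is determined by three boundary points: P_1, P_2, P_3.
Their circumcentre is (33/28, 3/28) with r² = 27625/392.
The farthest remaining point P_4 is at distance² 7913/392 ≤ 27625/392.

27625/392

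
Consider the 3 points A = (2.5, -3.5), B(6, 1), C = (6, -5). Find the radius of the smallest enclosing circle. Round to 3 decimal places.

3.101

Side lengths²: AB² = 32.5, AC² = 14.5, BC² = 36.
Since BC² = 36 < 32.5 + 14.5 = 47, the triangle is acute, so the smallest enclosing circle is the circumcircle.
Circumcentre = (73/14, -2), r² = 1885/196.
r = √(1885/196) ≈ 3.101.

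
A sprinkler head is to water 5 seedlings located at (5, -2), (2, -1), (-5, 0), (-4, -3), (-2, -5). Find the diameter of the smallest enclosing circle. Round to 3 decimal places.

10.198

A smallest enclosing disk is always determined by at most three of the input points on its boundary.
The farthest pair is (5, -2)–(-5, 0) with squared distance 104. The circle on this segment as diameter has centre (0, -1) and r² = 104/4 = 26.
Check (2, -1): distance² to centre = 4 ≤ 26, so it lies inside.
All remaining points lie in this disk, and no smaller disk contains both endpoints, so this is the minimum enclosing circle.
Diameter = 2r = 2√26 ≈ 10.198.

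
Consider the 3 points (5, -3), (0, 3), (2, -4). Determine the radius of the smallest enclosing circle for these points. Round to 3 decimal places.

3.909

Call the three points A, B, C in the order given.
Side lengths²: AB² = 61, AC² = 10, BC² = 53.
Since AB² = 61 < 53 + 10 = 63, the triangle is acute, so the smallest enclosing circle is the circumcircle.
Circumcentre = (109/46, -5/46), r² = 16165/1058.
r = √(16165/1058) ≈ 3.909.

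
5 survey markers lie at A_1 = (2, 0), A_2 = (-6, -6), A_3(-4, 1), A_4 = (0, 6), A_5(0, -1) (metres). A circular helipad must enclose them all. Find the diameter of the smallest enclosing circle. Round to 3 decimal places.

13.416

A smallest enclosing disk is always determined by at most three of the input points on its boundary.
The farthest pair is A_2–A_4 with squared distance 180. The circle on this segment as diameter has centre (-3, 0) and r² = 180/4 = 45.
Check A_1: distance² to centre = 25 ≤ 45, so it lies inside.
All remaining points lie in this disk, and no smaller disk contains both endpoints, so this is the minimum enclosing circle.
Diameter = 2r = 2√45 ≈ 13.416.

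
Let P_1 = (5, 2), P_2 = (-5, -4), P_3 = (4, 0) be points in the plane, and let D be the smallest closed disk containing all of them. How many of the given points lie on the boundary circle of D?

Side lengths²: P_1P_2² = 136, P_1P_3² = 5, P_2P_3² = 97.
Since P_1P_2² = 136 ≥ 97 + 5 = 102, the angle opposite P_1P_2 is not acute, so the smallest enclosing circle has P_1P_2 as diameter.
Centre = midpoint of P_1P_2 = (0, -1), r² = 136/4 = 34.
The points at distance exactly r from the centre are P_1, P_2 — 2 points.

2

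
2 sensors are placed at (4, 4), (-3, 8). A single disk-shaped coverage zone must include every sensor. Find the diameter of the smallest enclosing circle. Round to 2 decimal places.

The smallest circle enclosing two points has them as diameter endpoints.
Centre = midpoint = (0.5, 6); r² = |(4, 4)−(-3, 8)|²/4 = 65/4 = 16.25.
Diameter = 2r = 2√(16.25) ≈ 8.06.

8.06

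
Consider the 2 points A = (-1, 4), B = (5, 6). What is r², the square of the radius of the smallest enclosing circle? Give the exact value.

10

The smallest circle enclosing two points has them as diameter endpoints.
Centre = midpoint = (2, 5); r² = |AB|²/4 = 40/4 = 10.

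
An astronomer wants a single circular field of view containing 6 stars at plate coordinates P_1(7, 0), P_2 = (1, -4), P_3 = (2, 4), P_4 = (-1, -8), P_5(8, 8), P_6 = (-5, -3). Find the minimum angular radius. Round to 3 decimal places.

By Welzl's lemma the MEC is supported by two points (diametrically opposite) or three points (on a circumcircle).
The farthest pair is P_4–P_5 with squared distance 337. The circle on this segment as diameter has centre (3.5, 0) and r² = 337/4 = 84.25.
Check P_1: distance² to centre = 12.25 ≤ 84.25, so it lies inside.
All remaining points lie in this disk, and no smaller disk contains both endpoints, so this is the minimum enclosing circle.
r = √(84.25) ≈ 9.179.

9.179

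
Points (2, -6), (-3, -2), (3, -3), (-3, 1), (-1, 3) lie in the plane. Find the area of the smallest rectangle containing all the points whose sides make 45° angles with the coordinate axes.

In coordinates u = x + y, v = x − y the rectangle is axis-aligned; the map (x,y)→(u,v) scales areas by 2.
u-values: -4, -5, 0, -2, 2; range = 2 − (-5) = 7.
v-values: 8, -1, 6, -4, -4; range = 8 − (-4) = 12.
Area = (7 × 12) / 2 = 42.

42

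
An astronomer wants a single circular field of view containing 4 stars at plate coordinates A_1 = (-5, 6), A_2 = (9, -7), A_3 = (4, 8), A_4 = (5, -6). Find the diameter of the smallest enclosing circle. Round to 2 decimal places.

19.10

By Welzl's lemma the MEC is supported by two points (diametrically opposite) or three points (on a circumcircle).
The farthest pair is A_1–A_2 with squared distance 365. The circle on this segment as diameter has centre (2, -0.5) and r² = 365/4 = 91.25.
Check A_3: distance² to centre = 76.25 ≤ 91.25, so it lies inside.
All remaining points lie in this disk, and no smaller disk contains both endpoints, so this is the minimum enclosing circle.
Diameter = 2r = 2√(91.25) ≈ 19.10.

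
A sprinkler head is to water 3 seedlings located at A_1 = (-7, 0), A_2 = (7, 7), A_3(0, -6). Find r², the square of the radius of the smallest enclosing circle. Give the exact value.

46325/722

Side lengths²: A_1A_2² = 245, A_1A_3² = 85, A_2A_3² = 218.
Since A_1A_2² = 245 < 218 + 85 = 303, the triangle is acute, so the smallest enclosing circle is the circumcircle.
Circumcentre = (29/38, 75/38), r² = 46325/722.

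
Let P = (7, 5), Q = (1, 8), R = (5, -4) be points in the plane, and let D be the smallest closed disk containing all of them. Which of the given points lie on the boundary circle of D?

Q, R

Side lengths²: PQ² = 45, PR² = 85, QR² = 160.
Since QR² = 160 ≥ 85 + 45 = 130, the angle opposite QR is not acute, so the smallest enclosing circle has QR as diameter.
Centre = midpoint of QR = (3, 2), r² = 160/4 = 40.
The points at distance exactly r from the centre are Q, R — 2 points.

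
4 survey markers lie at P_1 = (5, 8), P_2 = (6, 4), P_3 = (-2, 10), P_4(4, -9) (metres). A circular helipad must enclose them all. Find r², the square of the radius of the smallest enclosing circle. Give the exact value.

By Welzl's lemma the MEC is supported by two points (diametrically opposite) or three points (on a circumcircle).
The farthest pair is P_3–P_4 with squared distance 397. The circle on this segment as diameter has centre (1, 0.5) and r² = 397/4 = 99.25.
Check P_1: distance² to centre = 72.25 ≤ 99.25, so it lies inside.
All remaining points lie in this disk, and no smaller disk contains both endpoints, so this is the minimum enclosing circle.

99.25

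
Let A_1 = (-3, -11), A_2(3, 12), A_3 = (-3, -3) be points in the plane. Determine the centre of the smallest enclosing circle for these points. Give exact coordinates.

Side lengths²: A_1A_2² = 565, A_1A_3² = 64, A_2A_3² = 261.
Since A_1A_2² = 565 ≥ 261 + 64 = 325, the angle opposite A_1A_2 is not acute, so the smallest enclosing circle has A_1A_2 as diameter.
Centre = midpoint of A_1A_2 = (0, 0.5), r² = 565/4 = 141.25.
Centre = (0, 0.5).

(0, 0.5)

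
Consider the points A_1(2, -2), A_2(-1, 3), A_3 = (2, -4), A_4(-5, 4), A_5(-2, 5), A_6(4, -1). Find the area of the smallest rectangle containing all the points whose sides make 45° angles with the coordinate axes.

37.5

In coordinates u = x + y, v = x − y the rectangle is axis-aligned; the map (x,y)→(u,v) scales areas by 2.
u-values: 0, 2, -2, -1, 3, 3; range = 3 − (-2) = 5.
v-values: 4, -4, 6, -9, -7, 5; range = 6 − (-9) = 15.
Area = (5 × 15) / 2 = 37.5.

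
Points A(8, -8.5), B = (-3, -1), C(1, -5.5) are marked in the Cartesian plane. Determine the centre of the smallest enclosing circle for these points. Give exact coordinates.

(2.5, -4.75)

Side lengths²: AB² = 177.25, AC² = 58, BC² = 36.25.
Since AB² = 177.25 ≥ 58 + 36.25 = 94.25, the angle opposite AB is not acute, so the smallest enclosing circle has AB as diameter.
Centre = midpoint of AB = (2.5, -4.75), r² = 177.25/4 = 44.3125.
Centre = (2.5, -4.75).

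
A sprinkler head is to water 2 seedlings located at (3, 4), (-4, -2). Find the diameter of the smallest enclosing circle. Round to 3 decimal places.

The smallest circle enclosing two points has them as diameter endpoints.
Centre = midpoint = (-0.5, 1); r² = |(3, 4)−(-4, -2)|²/4 = 85/4 = 21.25.
Diameter = 2r = 2√(21.25) ≈ 9.220.

9.220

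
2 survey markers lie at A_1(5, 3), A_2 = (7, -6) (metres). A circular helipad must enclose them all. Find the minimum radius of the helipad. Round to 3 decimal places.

The smallest circle enclosing two points has them as diameter endpoints.
Centre = midpoint = (6, -1.5); r² = |A_1A_2|²/4 = 85/4 = 21.25.
r = √(21.25) ≈ 4.610.

4.610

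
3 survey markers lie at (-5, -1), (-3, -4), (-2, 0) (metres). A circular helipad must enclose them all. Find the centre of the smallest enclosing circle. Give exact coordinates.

Call the three points A, B, C in the order given.
Side lengths²: AB² = 13, AC² = 10, BC² = 17.
Since BC² = 17 < 13 + 10 = 23, the triangle is acute, so the smallest enclosing circle is the circumcircle.
Circumcentre = (-67/22, -41/22), r² = 1105/242.
Centre = (-67/22, -41/22).

(-67/22, -41/22)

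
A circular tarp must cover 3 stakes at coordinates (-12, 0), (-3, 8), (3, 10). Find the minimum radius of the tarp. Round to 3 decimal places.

Call the three points A, B, C in the order given.
Side lengths²: AB² = 145, AC² = 325, BC² = 40.
Since AC² = 325 ≥ 145 + 40 = 185, the angle opposite AC is not acute, so the smallest enclosing circle has AC as diameter.
Centre = midpoint of AC = (-4.5, 5), r² = 325/4 = 81.25.
r = √(81.25) ≈ 9.014.

9.014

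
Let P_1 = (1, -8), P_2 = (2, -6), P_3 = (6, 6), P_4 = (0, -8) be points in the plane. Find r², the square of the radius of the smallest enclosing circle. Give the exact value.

A smallest enclosing disk is always determined by at most three of the input points on its boundary.
The farthest pair is P_3–P_4 with squared distance 232. The circle on this segment as diameter has centre (3, -1) and r² = 232/4 = 58.
Check P_1: distance² to centre = 53 ≤ 58, so it lies inside.
All remaining points lie in this disk, and no smaller disk contains both endpoints, so this is the minimum enclosing circle.

58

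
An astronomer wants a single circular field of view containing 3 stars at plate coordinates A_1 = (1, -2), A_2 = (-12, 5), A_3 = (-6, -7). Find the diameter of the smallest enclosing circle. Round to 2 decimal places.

Side lengths²: A_1A_2² = 218, A_1A_3² = 74, A_2A_3² = 180.
Since A_1A_2² = 218 < 180 + 74 = 254, the triangle is acute, so the smallest enclosing circle is the circumcircle.
Circumcentre = (-115/19, 9/19), r² = 20165/361.
Diameter = 2r = 2√(20165/361) ≈ 14.95.

14.95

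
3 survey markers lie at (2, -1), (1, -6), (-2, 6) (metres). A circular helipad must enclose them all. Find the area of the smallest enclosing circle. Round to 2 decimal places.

120.17

Call the three points A, B, C in the order given.
Side lengths²: AB² = 26, AC² = 65, BC² = 153.
Since BC² = 153 ≥ 65 + 26 = 91, the angle opposite BC is not acute, so the smallest enclosing circle has BC as diameter.
Centre = midpoint of BC = (-0.5, 0), r² = 153/4 = 38.25.
Area = π·r² = π·38.25 ≈ 120.17.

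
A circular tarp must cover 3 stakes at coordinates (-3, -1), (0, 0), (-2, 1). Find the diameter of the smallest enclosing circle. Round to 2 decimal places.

3.16

Call the three points A, B, C in the order given.
Side lengths²: AB² = 10, AC² = 5, BC² = 5.
Since AB² = 10 ≥ 5 + 5 = 10, the angle opposite AB is not acute, so the smallest enclosing circle has AB as diameter.
Centre = midpoint of AB = (-1.5, -0.5), r² = 10/4 = 2.5.
Diameter = 2r = 2√(2.5) ≈ 3.16.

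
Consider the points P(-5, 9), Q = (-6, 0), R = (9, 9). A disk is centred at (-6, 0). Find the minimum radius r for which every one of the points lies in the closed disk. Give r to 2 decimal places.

17.49

The required radius is the distance from (-6, 0) to the farthest point.
Squared distances: 82, 0, 306.
Maximum is 306, attained at R.
r = √306 ≈ 17.49.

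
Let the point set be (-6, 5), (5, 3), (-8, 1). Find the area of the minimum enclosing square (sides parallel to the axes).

169

The bounding box has width 13 and height 4.
An axis-aligned square enclosing the set must have side ≥ max(width, height).
So the minimum side is max(13, 4) = 13.
Area = 13² = 169.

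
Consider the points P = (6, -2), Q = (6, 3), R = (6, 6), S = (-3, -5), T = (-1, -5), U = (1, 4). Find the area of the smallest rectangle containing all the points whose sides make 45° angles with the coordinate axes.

110

In coordinates u = x + y, v = x − y the rectangle is axis-aligned; the map (x,y)→(u,v) scales areas by 2.
u-values: 4, 9, 12, -8, -6, 5; range = 12 − (-8) = 20.
v-values: 8, 3, 0, 2, 4, -3; range = 8 − (-3) = 11.
Area = (20 × 11) / 2 = 110.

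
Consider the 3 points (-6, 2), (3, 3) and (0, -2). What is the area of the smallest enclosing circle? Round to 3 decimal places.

Call the three points A, B, C in the order given.
Side lengths²: AB² = 82, AC² = 52, BC² = 34.
Since AB² = 82 < 52 + 34 = 86, the triangle is acute, so the smallest enclosing circle is the circumcircle.
Circumcentre = (-31/21, 16/7), r² = 9061/441.
Area = π·r² = π·9061/441 ≈ 64.549.

64.549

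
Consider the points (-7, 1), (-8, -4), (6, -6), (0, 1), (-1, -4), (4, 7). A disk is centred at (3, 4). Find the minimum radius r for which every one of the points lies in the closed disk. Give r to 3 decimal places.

13.601

The required radius is the distance from (3, 4) to the farthest point.
Squared distances: 109, 185, 109, 18, 80, 10.
Maximum is 185, attained at (-8, -4).
r = √185 ≈ 13.601.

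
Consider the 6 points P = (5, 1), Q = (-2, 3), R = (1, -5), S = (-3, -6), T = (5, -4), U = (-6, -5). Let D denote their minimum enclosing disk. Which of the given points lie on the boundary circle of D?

P, U

A smallest enclosing disk is always determined by at most three of the input points on its boundary.
The farthest pair is P–U with squared distance 157. The circle on this segment as diameter has centre (-0.5, -2) and r² = 157/4 = 39.25.
Check Q: distance² to centre = 27.25 ≤ 39.25, so it lies inside.
All remaining points lie in this disk, and no smaller disk contains both endpoints, so this is the minimum enclosing circle.
The points at distance exactly r from the centre are P, U — 2 points.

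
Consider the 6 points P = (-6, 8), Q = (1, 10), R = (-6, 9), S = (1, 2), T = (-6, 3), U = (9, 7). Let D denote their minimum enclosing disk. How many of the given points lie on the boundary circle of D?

3

A smallest enclosing disk is always determined by at most three of the input points on its boundary.
The minimum enclosing circle is determined by three boundary points: R, T, U.
Their circumcentre is (37/30, 6) with r² = 55189/900.
The farthest remaining point P is at distance² 50689/900 ≤ 55189/900.
The points at distance exactly r from the centre are R, T, U — 3 points.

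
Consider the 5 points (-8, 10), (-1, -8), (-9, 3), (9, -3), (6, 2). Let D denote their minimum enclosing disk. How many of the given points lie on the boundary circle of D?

3

By Welzl's lemma the MEC is supported by two points (diametrically opposite) or three points (on a circumcircle).
The minimum enclosing circle is determined by three boundary points: (-8, 10), (-1, -8), (9, -3).
Their circumcentre is (-9/86, 233/86) with r² = 427085/3698.
The farthest remaining point (-9, 3) is at distance² 292925/3698 ≤ 427085/3698.
The points at distance exactly r from the centre are (-8, 10), (-1, -8), (9, -3) — 3 points.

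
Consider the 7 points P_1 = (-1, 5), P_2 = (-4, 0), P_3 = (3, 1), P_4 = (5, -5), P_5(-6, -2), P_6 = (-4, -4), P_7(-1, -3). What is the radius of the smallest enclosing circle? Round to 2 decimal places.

6.22

The minimum enclosing circle of a finite set is fixed by two of the points (as a diameter) or three (as a circumcircle).
The minimum enclosing circle is determined by three boundary points: P_1, P_4, P_5.
Their circumcentre is (7/46, -51/46) with r² = 40885/1058.
The farthest remaining point P_6 is at distance² 27085/1058 ≤ 40885/1058.
r = √(40885/1058) ≈ 6.22.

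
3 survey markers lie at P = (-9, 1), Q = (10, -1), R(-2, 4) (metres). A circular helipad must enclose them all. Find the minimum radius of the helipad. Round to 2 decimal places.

9.55

Side lengths²: PQ² = 365, PR² = 58, QR² = 169.
Since PQ² = 365 ≥ 169 + 58 = 227, the angle opposite PQ is not acute, so the smallest enclosing circle has PQ as diameter.
Centre = midpoint of PQ = (0.5, 0), r² = 365/4 = 91.25.
r = √(91.25) ≈ 9.55.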